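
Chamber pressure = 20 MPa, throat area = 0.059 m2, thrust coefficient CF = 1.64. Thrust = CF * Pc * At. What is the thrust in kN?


F = 1.64 * 20e6 * 0.059 = 1.9352e+06 N = 1935.2 kN

1935.2 kN


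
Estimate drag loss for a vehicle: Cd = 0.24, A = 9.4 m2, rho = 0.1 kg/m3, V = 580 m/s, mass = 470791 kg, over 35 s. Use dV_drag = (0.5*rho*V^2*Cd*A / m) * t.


D = 0.5 * 0.1 * 580^2 * 0.24 * 9.4 = 37945.92 N
a = 37945.92 / 470791 = 0.0806 m/s2
dV = 0.0806 * 35 = 2.8 m/s

2.8 m/s


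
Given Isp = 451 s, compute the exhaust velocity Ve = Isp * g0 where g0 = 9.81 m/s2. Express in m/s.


Ve = Isp * g0 = 451 * 9.81 = 4424.3 m/s

4424.3 m/s


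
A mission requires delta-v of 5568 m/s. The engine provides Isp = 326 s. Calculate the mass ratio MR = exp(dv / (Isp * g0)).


Ve = 326 * 9.81 = 3198.06 m/s
MR = exp(5568 / 3198.06) = 5.703

5.703


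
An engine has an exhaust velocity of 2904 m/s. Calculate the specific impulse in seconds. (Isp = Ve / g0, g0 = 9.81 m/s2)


Isp = Ve / g0 = 2904 / 9.81 = 296.0 s

296.0 s


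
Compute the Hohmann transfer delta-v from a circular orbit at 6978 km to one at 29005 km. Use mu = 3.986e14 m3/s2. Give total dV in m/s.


V1 = sqrt(mu/r1) = 7557.94 m/s
dV1 = V1*(sqrt(2*r2/(r1+r2)) - 1) = 2038.41 m/s
V2 = sqrt(mu/r2) = 3707.08 m/s
dV2 = V2*(1 - sqrt(2*r1/(r1+r2))) = 1398.4 m/s
Total dV = 3437 m/s

3437 m/s


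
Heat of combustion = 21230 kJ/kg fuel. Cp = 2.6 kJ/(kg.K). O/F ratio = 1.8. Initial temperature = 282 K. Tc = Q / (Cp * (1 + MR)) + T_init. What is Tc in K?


Tc = 21230 / (2.6 * (1 + 1.8)) + 282 = 3198 K

3198 K


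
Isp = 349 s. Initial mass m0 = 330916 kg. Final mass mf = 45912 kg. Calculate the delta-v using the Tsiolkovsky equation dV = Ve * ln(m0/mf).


Ve = 349 * 9.81 = 3423.69 m/s
dV = 3423.69 * ln(330916/45912) = 6762 m/s

6762 m/s


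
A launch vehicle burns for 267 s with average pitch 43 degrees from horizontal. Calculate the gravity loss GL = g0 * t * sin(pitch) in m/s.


GL = 9.81 * 267 * sin(43 deg) = 1786 m/s

1786 m/s


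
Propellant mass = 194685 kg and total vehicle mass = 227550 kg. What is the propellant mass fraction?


PMF = 194685 / 227550 = 0.856

0.856


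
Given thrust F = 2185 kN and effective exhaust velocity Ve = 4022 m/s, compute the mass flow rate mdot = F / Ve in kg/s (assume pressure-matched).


mdot = F / Ve = 2185000 / 4022 = 543.3 kg/s

543.3 kg/s


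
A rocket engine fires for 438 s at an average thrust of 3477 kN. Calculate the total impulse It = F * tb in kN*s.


It = 3477 * 438 = 1522926 kN*s

1522926 kN*s


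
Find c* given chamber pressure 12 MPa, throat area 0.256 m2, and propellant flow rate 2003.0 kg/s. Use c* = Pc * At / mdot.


c* = 12e6 * 0.256 / 2003.0 = 1534 m/s

1534 m/s


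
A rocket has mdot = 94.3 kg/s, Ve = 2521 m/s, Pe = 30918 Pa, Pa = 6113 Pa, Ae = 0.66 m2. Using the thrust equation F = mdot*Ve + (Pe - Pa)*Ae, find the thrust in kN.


F = 94.3 * 2521 + (30918 - 6113) * 0.66 = 254102.0 N = 254.1 kN

254.1 kN


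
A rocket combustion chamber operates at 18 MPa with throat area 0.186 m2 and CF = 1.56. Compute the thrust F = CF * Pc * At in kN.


F = 1.56 * 18e6 * 0.186 = 5.2229e+06 N = 5222.9 kN

5222.9 kN


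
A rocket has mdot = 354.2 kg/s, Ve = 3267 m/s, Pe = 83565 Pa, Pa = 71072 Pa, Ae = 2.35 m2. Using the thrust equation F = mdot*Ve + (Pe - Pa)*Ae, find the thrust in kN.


F = 354.2 * 3267 + (83565 - 71072) * 2.35 = 1.1865e+06 N = 1186.5 kN

1186.5 kN


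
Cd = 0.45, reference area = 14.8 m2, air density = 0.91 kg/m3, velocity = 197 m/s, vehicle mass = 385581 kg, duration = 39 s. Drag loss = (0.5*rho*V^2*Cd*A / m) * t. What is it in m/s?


D = 0.5 * 0.91 * 197^2 * 0.45 * 14.8 = 117602.91 N
a = 117602.91 / 385581 = 0.305 m/s2
dV = 0.305 * 39 = 11.9 m/s

11.9 m/s


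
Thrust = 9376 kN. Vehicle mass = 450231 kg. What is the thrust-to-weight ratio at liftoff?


TWR = 9376000 / (450231 * 9.81) = 2.12

2.12


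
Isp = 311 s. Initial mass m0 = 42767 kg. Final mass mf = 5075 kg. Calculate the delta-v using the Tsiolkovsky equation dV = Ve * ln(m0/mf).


Ve = 311 * 9.81 = 3050.91 m/s
dV = 3050.91 * ln(42767/5075) = 6503 m/s

6503 m/s


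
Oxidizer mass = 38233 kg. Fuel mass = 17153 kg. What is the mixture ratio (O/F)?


MR = 38233 / 17153 = 2.23

2.23


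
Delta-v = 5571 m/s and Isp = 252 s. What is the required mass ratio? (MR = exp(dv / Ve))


Ve = 252 * 9.81 = 2472.12 m/s
MR = exp(5571 / 2472.12) = 9.521

9.521


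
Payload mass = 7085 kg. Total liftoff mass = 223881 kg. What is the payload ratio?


PR = 7085 / 223881 = 0.0316

0.0316


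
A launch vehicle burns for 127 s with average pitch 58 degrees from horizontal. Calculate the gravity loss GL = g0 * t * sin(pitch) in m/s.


GL = 9.81 * 127 * sin(58 deg) = 1057 m/s

1057 m/s


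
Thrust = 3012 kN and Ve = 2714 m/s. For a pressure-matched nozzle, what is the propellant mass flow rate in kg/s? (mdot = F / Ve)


mdot = F / Ve = 3012000 / 2714 = 1109.8 kg/s

1109.8 kg/s


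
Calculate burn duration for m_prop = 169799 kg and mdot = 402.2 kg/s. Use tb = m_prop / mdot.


tb = 169799 / 402.2 = 422.2 s

422.2 s


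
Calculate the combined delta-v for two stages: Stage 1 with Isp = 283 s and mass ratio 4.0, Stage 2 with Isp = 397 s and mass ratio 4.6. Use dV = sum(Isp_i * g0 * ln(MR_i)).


dV1 = 283 * 9.81 * ln(4.0) = 3848.7 m/s
dV2 = 397 * 9.81 * ln(4.6) = 5943.3 m/s
Total dV = 3848.7 + 5943.3 = 9792.0 m/s ~ 9792 m/s

9792 m/s


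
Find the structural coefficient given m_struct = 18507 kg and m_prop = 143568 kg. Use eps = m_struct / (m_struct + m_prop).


eps = 18507 / (18507 + 143568) = 0.1142

0.1142


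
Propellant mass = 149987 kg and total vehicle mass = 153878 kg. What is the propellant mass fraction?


PMF = 149987 / 153878 = 0.975

0.975


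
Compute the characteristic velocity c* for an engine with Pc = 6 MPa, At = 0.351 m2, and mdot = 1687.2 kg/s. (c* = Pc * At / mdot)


c* = 6e6 * 0.351 / 1687.2 = 1248 m/s

1248 m/s


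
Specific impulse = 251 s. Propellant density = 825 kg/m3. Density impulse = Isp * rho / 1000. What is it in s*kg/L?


rho*Isp = 251 * 825 / 1000 = 207 s*kg/L

207 s*kg/L


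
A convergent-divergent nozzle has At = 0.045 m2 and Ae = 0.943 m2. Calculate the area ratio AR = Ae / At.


AR = 0.943 / 0.045 = 21.0

21.0


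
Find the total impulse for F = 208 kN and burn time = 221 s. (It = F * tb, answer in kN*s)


It = 208 * 221 = 45968 kN*s

45968 kN*s


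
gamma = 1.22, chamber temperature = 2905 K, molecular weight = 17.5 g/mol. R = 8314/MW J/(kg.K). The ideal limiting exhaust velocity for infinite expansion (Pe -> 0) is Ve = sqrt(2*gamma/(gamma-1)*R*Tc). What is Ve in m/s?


R = 8314 / 17.5 = 475.09 J/(kg.K)
Ve = sqrt(2 * 1.22 / (1.22 - 1) * 475.09 * 2905) = 3912 m/s

3912 m/s


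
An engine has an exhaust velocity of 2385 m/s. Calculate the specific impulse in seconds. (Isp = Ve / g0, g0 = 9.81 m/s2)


Isp = Ve / g0 = 2385 / 9.81 = 243.1 s

243.1 s


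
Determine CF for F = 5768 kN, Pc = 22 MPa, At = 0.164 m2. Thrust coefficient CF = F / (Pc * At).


CF = 5768000 / (22e6 * 0.164) = 1.6

1.6


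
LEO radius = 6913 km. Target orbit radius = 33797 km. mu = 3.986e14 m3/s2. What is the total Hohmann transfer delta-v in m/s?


V1 = sqrt(mu/r1) = 7593.38 m/s
dV1 = V1*(sqrt(2*r2/(r1+r2)) - 1) = 2191.12 m/s
V2 = sqrt(mu/r2) = 3434.23 m/s
dV2 = V2*(1 - sqrt(2*r1/(r1+r2))) = 1432.86 m/s
Total dV = 3624 m/s

3624 m/s


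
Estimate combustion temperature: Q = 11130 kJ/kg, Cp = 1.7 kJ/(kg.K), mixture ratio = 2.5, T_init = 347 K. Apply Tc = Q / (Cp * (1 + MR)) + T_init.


Tc = 11130 / (1.7 * (1 + 2.5)) + 347 = 2218 K

2218 K


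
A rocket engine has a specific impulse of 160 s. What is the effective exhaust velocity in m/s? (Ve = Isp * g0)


Ve = Isp * g0 = 160 * 9.81 = 1569.6 m/s

1569.6 m/s


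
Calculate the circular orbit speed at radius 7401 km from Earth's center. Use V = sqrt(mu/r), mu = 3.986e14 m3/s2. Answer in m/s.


V = sqrt(3.986e14 / 7401000) = 7339 m/s

7339 m/s


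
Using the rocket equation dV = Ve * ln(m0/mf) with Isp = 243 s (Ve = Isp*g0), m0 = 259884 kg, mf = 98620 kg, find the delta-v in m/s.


Ve = 243 * 9.81 = 2383.83 m/s
dV = 2383.83 * ln(259884/98620) = 2310 m/s

2310 m/s


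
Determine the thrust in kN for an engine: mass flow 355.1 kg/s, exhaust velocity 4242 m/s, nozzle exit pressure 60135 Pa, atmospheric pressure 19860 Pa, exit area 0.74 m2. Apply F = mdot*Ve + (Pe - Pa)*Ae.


F = 355.1 * 4242 + (60135 - 19860) * 0.74 = 1.5361e+06 N = 1536.1 kN

1536.1 kN


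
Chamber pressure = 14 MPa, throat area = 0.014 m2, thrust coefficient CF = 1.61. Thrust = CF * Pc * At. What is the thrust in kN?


F = 1.61 * 14e6 * 0.014 = 315560.0 N = 315.6 kN

315.6 kN


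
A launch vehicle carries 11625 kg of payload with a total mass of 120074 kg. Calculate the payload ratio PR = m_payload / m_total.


PR = 11625 / 120074 = 0.0968

0.0968


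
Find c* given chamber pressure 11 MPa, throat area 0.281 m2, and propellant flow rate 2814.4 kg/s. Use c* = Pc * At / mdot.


c* = 11e6 * 0.281 / 2814.4 = 1098 m/s

1098 m/s


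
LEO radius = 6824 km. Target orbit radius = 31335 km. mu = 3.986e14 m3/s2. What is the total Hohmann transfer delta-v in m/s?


V1 = sqrt(mu/r1) = 7642.74 m/s
dV1 = V1*(sqrt(2*r2/(r1+r2)) - 1) = 2151.72 m/s
V2 = sqrt(mu/r2) = 3566.6 m/s
dV2 = V2*(1 - sqrt(2*r1/(r1+r2))) = 1433.6 m/s
Total dV = 3585 m/s

3585 m/s


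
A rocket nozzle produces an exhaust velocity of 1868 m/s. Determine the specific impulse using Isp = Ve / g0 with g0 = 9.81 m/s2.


Isp = Ve / g0 = 1868 / 9.81 = 190.4 s

190.4 s


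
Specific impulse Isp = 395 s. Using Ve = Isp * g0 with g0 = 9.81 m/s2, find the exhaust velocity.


Ve = Isp * g0 = 395 * 9.81 = 3875.0 m/s

3875.0 m/s


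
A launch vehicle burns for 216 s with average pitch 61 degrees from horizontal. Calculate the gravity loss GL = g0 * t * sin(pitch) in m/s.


GL = 9.81 * 216 * sin(61 deg) = 1853 m/s

1853 m/s


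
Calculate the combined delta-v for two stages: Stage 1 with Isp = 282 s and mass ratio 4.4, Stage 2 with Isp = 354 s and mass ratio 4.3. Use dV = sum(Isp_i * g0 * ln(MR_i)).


dV1 = 282 * 9.81 * ln(4.4) = 4098.7 m/s
dV2 = 354 * 9.81 * ln(4.3) = 5065.4 m/s
Total dV = 4098.7 + 5065.4 = 9164.1 m/s ~ 9164 m/s

9164 m/s


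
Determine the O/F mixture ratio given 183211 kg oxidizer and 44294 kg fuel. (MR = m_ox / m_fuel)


MR = 183211 / 44294 = 4.14

4.14


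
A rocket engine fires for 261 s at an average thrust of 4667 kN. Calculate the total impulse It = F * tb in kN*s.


It = 4667 * 261 = 1218087 kN*s

1218087 kN*s


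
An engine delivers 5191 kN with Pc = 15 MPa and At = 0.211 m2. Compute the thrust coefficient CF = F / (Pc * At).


CF = 5191000 / (15e6 * 0.211) = 1.64

1.64


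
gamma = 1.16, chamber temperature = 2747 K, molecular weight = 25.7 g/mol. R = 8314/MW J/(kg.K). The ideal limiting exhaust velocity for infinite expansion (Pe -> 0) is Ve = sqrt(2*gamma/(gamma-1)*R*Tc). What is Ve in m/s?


R = 8314 / 25.7 = 323.5 J/(kg.K)
Ve = sqrt(2 * 1.16 / (1.16 - 1) * 323.5 * 2747) = 3590 m/s

3590 m/s


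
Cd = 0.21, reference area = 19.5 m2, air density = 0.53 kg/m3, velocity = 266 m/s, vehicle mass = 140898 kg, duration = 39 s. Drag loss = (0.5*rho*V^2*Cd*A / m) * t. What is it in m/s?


D = 0.5 * 0.53 * 266^2 * 0.21 * 19.5 = 76782.64 N
a = 76782.64 / 140898 = 0.545 m/s2
dV = 0.545 * 39 = 21.3 m/s

21.3 m/s


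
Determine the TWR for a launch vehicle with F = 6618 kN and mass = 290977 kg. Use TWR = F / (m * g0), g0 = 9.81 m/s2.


TWR = 6618000 / (290977 * 9.81) = 2.32

2.32


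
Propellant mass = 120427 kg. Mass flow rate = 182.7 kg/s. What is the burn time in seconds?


tb = 120427 / 182.7 = 659.2 s

659.2 s


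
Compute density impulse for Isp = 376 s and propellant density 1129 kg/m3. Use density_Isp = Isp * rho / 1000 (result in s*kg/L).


rho*Isp = 376 * 1129 / 1000 = 425 s*kg/L

425 s*kg/L


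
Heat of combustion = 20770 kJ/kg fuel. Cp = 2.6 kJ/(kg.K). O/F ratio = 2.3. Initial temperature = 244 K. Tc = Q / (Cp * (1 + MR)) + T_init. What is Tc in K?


Tc = 20770 / (2.6 * (1 + 2.3)) + 244 = 2665 K

2665 K


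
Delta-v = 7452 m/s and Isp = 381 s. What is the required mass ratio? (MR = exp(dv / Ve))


Ve = 381 * 9.81 = 3737.61 m/s
MR = exp(7452 / 3737.61) = 7.343

7.343


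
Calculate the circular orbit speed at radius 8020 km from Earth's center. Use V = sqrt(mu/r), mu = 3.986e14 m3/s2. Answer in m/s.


V = sqrt(3.986e14 / 8020000) = 7050 m/s

7050 m/s


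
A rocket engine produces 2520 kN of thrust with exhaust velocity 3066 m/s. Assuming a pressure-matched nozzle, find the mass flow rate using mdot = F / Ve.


mdot = F / Ve = 2520000 / 3066 = 821.9 kg/s

821.9 kg/s


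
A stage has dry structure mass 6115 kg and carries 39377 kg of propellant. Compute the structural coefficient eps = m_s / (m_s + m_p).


eps = 6115 / (6115 + 39377) = 0.1344

0.1344


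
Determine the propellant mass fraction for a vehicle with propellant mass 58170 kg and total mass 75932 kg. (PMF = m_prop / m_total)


PMF = 58170 / 75932 = 0.766

0.766


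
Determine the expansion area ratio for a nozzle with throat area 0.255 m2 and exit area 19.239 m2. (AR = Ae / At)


AR = 19.239 / 0.255 = 75.4

75.4


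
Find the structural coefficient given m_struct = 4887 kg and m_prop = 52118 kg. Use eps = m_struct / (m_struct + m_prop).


eps = 4887 / (4887 + 52118) = 0.0857

0.0857


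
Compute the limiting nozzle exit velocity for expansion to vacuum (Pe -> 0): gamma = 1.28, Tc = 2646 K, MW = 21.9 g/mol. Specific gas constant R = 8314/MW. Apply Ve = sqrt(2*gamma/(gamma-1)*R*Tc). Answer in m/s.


R = 8314 / 21.9 = 379.63 J/(kg.K)
Ve = sqrt(2 * 1.28 / (1.28 - 1) * 379.63 * 2646) = 3031 m/s

3031 m/s


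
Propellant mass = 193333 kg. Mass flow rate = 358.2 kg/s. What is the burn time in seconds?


tb = 193333 / 358.2 = 539.7 s

539.7 s


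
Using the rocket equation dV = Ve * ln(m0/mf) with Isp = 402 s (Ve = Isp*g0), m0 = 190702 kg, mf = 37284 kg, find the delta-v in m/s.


Ve = 402 * 9.81 = 3943.62 m/s
dV = 3943.62 * ln(190702/37284) = 6437 m/s

6437 m/s


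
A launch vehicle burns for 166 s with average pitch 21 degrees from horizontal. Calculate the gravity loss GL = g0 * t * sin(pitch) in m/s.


GL = 9.81 * 166 * sin(21 deg) = 584 m/s

584 m/s


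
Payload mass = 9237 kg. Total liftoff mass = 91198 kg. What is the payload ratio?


PR = 9237 / 91198 = 0.1013

0.1013


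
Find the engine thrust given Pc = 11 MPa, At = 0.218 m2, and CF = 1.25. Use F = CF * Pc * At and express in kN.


F = 1.25 * 11e6 * 0.218 = 2.9975e+06 N = 2997.5 kN

2997.5 kN


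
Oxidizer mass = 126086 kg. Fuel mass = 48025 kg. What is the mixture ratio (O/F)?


MR = 126086 / 48025 = 2.63

2.63


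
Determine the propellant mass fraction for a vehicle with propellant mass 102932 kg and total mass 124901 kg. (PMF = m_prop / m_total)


PMF = 102932 / 124901 = 0.824

0.824


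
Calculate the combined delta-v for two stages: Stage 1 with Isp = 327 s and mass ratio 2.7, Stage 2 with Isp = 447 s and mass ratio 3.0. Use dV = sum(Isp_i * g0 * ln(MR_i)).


dV1 = 327 * 9.81 * ln(2.7) = 3186.2 m/s
dV2 = 447 * 9.81 * ln(3.0) = 4817.5 m/s
Total dV = 3186.2 + 4817.5 = 8003.7 m/s ~ 8004 m/s

8004 m/s


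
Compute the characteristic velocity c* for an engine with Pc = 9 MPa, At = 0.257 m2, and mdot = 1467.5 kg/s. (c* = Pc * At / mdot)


c* = 9e6 * 0.257 / 1467.5 = 1576 m/s

1576 m/s


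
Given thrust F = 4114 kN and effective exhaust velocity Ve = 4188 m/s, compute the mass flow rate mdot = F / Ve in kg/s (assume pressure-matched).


mdot = F / Ve = 4114000 / 4188 = 982.3 kg/s

982.3 kg/s


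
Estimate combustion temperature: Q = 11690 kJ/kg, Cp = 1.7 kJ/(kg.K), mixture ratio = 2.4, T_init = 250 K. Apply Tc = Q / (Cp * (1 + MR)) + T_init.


Tc = 11690 / (1.7 * (1 + 2.4)) + 250 = 2272 K

2272 K


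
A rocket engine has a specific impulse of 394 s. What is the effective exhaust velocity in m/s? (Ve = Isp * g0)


Ve = Isp * g0 = 394 * 9.81 = 3865.1 m/s

3865.1 m/s


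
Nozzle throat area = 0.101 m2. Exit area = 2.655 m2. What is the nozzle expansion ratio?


AR = 2.655 / 0.101 = 26.3

26.3


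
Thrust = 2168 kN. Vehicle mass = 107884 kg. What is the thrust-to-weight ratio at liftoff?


TWR = 2168000 / (107884 * 9.81) = 2.05

2.05


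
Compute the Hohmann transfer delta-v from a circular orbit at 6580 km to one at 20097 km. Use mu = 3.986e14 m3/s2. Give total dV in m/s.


V1 = sqrt(mu/r1) = 7783.16 m/s
dV1 = V1*(sqrt(2*r2/(r1+r2)) - 1) = 1770.46 m/s
V2 = sqrt(mu/r2) = 4453.52 m/s
dV2 = V2*(1 - sqrt(2*r1/(r1+r2))) = 1325.55 m/s
Total dV = 3096 m/s

3096 m/s


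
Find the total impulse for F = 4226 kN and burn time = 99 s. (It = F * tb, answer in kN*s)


It = 4226 * 99 = 418374 kN*s

418374 kN*s


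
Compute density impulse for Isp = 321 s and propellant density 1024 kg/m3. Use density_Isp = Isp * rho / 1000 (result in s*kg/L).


rho*Isp = 321 * 1024 / 1000 = 329 s*kg/L

329 s*kg/L


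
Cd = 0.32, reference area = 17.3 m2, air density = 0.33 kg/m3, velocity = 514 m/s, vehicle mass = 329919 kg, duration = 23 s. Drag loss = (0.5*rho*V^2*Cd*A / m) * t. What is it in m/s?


D = 0.5 * 0.33 * 514^2 * 0.32 * 17.3 = 241327.19 N
a = 241327.19 / 329919 = 0.7315 m/s2
dV = 0.7315 * 23 = 16.8 m/s

16.8 m/s


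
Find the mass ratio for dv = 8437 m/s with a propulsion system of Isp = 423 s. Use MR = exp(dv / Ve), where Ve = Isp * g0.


Ve = 423 * 9.81 = 4149.63 m/s
MR = exp(8437 / 4149.63) = 7.638

7.638


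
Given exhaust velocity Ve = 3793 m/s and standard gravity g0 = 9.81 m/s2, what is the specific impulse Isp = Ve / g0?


Isp = Ve / g0 = 3793 / 9.81 = 386.6 s

386.6 s


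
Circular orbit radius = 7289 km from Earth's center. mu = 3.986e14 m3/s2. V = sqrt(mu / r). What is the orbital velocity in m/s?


V = sqrt(3.986e14 / 7289000) = 7395 m/s

7395 m/s


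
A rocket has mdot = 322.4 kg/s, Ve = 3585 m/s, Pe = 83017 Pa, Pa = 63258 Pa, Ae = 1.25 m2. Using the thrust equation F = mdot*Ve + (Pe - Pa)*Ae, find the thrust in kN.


F = 322.4 * 3585 + (83017 - 63258) * 1.25 = 1.1805e+06 N = 1180.5 kN

1180.5 kN


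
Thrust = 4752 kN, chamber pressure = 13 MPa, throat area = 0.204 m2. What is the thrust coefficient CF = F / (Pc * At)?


CF = 4752000 / (13e6 * 0.204) = 1.79

1.79


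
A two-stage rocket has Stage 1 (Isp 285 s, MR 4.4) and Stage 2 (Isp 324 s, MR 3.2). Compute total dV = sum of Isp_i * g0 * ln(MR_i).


dV1 = 285 * 9.81 * ln(4.4) = 4142.3 m/s
dV2 = 324 * 9.81 * ln(3.2) = 3697.0 m/s
Total dV = 4142.3 + 3697.0 = 7839.3 m/s ~ 7839 m/s

7839 m/s


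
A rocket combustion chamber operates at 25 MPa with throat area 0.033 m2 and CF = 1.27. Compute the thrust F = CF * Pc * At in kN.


F = 1.27 * 25e6 * 0.033 = 1.0478e+06 N = 1047.8 kN

1047.8 kN


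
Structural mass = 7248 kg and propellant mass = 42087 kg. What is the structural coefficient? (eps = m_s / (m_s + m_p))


eps = 7248 / (7248 + 42087) = 0.1469

0.1469


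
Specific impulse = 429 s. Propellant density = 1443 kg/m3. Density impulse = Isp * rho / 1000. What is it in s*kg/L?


rho*Isp = 429 * 1443 / 1000 = 619 s*kg/L

619 s*kg/L


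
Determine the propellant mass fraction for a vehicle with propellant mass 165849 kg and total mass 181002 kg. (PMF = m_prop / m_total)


PMF = 165849 / 181002 = 0.916

0.916


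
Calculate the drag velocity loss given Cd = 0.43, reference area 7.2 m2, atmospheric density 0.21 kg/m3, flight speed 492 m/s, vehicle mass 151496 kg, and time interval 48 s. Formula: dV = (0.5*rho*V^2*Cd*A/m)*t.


D = 0.5 * 0.21 * 492^2 * 0.43 * 7.2 = 78690.17 N
a = 78690.17 / 151496 = 0.5194 m/s2
dV = 0.5194 * 48 = 24.9 m/s

24.9 m/s


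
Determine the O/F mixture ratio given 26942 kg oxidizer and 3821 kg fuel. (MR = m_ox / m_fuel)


MR = 26942 / 3821 = 7.05

7.05


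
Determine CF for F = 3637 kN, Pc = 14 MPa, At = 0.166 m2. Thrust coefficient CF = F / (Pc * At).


CF = 3637000 / (14e6 * 0.166) = 1.56

1.56


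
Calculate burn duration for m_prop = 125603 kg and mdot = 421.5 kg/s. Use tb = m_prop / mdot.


tb = 125603 / 421.5 = 298.0 s

298.0 s


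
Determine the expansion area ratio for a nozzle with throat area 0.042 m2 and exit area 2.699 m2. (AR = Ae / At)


AR = 2.699 / 0.042 = 64.3

64.3


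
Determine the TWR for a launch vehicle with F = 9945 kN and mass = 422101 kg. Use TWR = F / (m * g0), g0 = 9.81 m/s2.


TWR = 9945000 / (422101 * 9.81) = 2.4

2.4


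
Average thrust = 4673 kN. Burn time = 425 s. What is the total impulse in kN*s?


It = 4673 * 425 = 1986025 kN*s

1986025 kN*s


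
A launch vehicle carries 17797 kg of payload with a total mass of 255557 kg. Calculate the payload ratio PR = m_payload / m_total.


PR = 17797 / 255557 = 0.0696

0.0696


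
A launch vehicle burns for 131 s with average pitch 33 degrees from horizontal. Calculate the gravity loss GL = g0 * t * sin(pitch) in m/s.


GL = 9.81 * 131 * sin(33 deg) = 700 m/s

700 m/s


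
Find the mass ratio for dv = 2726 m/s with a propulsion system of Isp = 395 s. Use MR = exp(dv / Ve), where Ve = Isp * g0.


Ve = 395 * 9.81 = 3874.95 m/s
MR = exp(2726 / 3874.95) = 2.021

2.021


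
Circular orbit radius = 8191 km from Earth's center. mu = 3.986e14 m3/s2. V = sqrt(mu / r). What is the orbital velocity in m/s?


V = sqrt(3.986e14 / 8191000) = 6976 m/s

6976 m/s


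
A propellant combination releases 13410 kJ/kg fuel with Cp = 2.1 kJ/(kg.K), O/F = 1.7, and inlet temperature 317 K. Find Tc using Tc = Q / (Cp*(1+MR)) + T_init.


Tc = 13410 / (2.1 * (1 + 1.7)) + 317 = 2682 K

2682 K


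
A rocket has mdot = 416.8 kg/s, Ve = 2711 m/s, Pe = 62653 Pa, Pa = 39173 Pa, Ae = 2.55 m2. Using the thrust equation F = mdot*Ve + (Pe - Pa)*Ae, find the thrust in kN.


F = 416.8 * 2711 + (62653 - 39173) * 2.55 = 1.1898e+06 N = 1189.8 kN

1189.8 kN


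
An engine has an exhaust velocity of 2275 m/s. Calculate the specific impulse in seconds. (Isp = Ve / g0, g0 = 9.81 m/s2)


Isp = Ve / g0 = 2275 / 9.81 = 231.9 s

231.9 s


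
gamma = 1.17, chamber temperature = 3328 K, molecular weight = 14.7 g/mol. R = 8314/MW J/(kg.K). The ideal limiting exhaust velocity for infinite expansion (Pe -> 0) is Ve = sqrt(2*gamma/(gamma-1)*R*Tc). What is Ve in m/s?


R = 8314 / 14.7 = 565.58 J/(kg.K)
Ve = sqrt(2 * 1.17 / (1.17 - 1) * 565.58 * 3328) = 5090 m/s

5090 m/s


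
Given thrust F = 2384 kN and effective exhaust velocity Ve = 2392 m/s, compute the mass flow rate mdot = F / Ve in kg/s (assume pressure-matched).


mdot = F / Ve = 2384000 / 2392 = 996.7 kg/s

996.7 kg/s


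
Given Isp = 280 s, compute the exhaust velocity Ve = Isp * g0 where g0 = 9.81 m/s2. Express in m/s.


Ve = Isp * g0 = 280 * 9.81 = 2746.8 m/s

2746.8 m/s


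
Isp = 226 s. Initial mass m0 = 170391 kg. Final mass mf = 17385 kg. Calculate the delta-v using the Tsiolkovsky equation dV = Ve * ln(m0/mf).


Ve = 226 * 9.81 = 2217.06 m/s
dV = 2217.06 * ln(170391/17385) = 5060 m/s

5060 m/s


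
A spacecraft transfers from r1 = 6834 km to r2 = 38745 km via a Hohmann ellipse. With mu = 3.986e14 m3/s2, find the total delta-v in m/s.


V1 = sqrt(mu/r1) = 7637.15 m/s
dV1 = V1*(sqrt(2*r2/(r1+r2)) - 1) = 2320.84 m/s
V2 = sqrt(mu/r2) = 3207.46 m/s
dV2 = V2*(1 - sqrt(2*r1/(r1+r2))) = 1451.03 m/s
Total dV = 3772 m/s

3772 m/s


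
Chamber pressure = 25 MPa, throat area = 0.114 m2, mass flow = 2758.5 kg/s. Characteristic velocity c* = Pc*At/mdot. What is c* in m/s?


c* = 25e6 * 0.114 / 2758.5 = 1033 m/s

1033 m/s


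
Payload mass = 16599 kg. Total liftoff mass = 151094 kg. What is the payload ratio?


PR = 16599 / 151094 = 0.1099

0.1099


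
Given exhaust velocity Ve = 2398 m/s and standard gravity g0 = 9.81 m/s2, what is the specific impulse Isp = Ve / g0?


Isp = Ve / g0 = 2398 / 9.81 = 244.4 s

244.4 s


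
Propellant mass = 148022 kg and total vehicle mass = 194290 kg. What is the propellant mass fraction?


PMF = 148022 / 194290 = 0.762

0.762


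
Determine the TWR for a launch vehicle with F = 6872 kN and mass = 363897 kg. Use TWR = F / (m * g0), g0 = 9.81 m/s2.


TWR = 6872000 / (363897 * 9.81) = 1.93

1.93


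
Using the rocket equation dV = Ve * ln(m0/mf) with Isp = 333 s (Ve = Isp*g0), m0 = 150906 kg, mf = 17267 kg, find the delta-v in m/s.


Ve = 333 * 9.81 = 3266.73 m/s
dV = 3266.73 * ln(150906/17267) = 7082 m/s

7082 m/s


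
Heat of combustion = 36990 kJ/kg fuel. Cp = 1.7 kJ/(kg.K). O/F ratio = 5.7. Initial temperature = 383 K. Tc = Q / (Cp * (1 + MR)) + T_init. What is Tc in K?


Tc = 36990 / (1.7 * (1 + 5.7)) + 383 = 3631 K

3631 K


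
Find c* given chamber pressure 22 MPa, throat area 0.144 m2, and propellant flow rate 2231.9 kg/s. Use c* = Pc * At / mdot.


c* = 22e6 * 0.144 / 2231.9 = 1419 m/s

1419 m/s


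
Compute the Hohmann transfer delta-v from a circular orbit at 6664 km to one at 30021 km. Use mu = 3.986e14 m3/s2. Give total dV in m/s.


V1 = sqrt(mu/r1) = 7733.95 m/s
dV1 = V1*(sqrt(2*r2/(r1+r2)) - 1) = 2160.34 m/s
V2 = sqrt(mu/r2) = 3643.81 m/s
dV2 = V2*(1 - sqrt(2*r1/(r1+r2))) = 1447.5 m/s
Total dV = 3608 m/s

3608 m/s


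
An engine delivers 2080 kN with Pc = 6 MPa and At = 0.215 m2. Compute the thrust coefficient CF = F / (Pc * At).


CF = 2080000 / (6e6 * 0.215) = 1.61

1.61


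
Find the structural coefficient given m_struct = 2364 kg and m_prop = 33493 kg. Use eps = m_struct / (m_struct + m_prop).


eps = 2364 / (2364 + 33493) = 0.0659

0.0659


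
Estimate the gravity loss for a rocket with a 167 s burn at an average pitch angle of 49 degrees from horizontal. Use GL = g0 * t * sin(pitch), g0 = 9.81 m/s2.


GL = 9.81 * 167 * sin(49 deg) = 1236 m/s

1236 m/s


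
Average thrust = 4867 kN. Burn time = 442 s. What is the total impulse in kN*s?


It = 4867 * 442 = 2151214 kN*s

2151214 kN*s


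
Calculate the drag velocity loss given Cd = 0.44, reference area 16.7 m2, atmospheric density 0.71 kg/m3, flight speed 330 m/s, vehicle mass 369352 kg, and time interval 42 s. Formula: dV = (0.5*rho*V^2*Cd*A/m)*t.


D = 0.5 * 0.71 * 330^2 * 0.44 * 16.7 = 284070.01 N
a = 284070.01 / 369352 = 0.7691 m/s2
dV = 0.7691 * 42 = 32.3 m/s

32.3 m/s


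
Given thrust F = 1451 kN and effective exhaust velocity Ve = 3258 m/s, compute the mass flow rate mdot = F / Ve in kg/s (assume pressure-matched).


mdot = F / Ve = 1451000 / 3258 = 445.4 kg/s

445.4 kg/s


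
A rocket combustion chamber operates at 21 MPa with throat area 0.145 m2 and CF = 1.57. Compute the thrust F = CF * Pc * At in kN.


F = 1.57 * 21e6 * 0.145 = 4.7806e+06 N = 4780.6 kN

4780.6 kN


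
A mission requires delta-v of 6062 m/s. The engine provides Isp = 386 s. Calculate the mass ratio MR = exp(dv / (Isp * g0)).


Ve = 386 * 9.81 = 3786.66 m/s
MR = exp(6062 / 3786.66) = 4.957

4.957


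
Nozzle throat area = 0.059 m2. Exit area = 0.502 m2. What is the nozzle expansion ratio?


AR = 0.502 / 0.059 = 8.5

8.5


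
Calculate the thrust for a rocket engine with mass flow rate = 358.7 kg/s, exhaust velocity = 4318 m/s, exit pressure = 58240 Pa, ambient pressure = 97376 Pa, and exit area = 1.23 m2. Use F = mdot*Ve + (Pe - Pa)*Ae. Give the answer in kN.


F = 358.7 * 4318 + (58240 - 97376) * 1.23 = 1.5007e+06 N = 1500.7 kN

1500.7 kN


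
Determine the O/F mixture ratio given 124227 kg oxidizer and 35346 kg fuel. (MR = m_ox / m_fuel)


MR = 124227 / 35346 = 3.51

3.51


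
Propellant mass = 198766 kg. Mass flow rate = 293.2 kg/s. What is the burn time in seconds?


tb = 198766 / 293.2 = 677.9 s

677.9 s


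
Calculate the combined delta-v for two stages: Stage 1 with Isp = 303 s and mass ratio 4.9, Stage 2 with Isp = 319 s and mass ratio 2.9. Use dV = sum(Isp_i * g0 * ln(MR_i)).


dV1 = 303 * 9.81 * ln(4.9) = 4723.9 m/s
dV2 = 319 * 9.81 * ln(2.9) = 3331.9 m/s
Total dV = 4723.9 + 3331.9 = 8055.8 m/s ~ 8056 m/s

8056 m/s


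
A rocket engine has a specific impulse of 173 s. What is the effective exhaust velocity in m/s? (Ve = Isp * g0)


Ve = Isp * g0 = 173 * 9.81 = 1697.1 m/s

1697.1 m/s


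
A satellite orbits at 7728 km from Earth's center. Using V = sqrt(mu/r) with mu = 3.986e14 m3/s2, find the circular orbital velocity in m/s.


V = sqrt(3.986e14 / 7728000) = 7182 m/s

7182 m/s


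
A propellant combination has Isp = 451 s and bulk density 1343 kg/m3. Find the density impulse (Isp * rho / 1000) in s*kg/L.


rho*Isp = 451 * 1343 / 1000 = 606 s*kg/L

606 s*kg/L


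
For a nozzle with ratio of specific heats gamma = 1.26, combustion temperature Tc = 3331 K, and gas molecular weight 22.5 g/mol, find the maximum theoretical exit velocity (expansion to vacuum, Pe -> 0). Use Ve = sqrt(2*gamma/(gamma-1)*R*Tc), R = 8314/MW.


R = 8314 / 22.5 = 369.51 J/(kg.K)
Ve = sqrt(2 * 1.26 / (1.26 - 1) * 369.51 * 3331) = 3454 m/s

3454 m/s


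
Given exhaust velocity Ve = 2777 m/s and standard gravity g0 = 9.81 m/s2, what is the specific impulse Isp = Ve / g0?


Isp = Ve / g0 = 2777 / 9.81 = 283.1 s

283.1 s


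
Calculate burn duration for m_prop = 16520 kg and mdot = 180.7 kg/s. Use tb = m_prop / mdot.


tb = 16520 / 180.7 = 91.4 s

91.4 s


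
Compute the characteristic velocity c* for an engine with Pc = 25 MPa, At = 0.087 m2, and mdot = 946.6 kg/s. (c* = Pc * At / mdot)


c* = 25e6 * 0.087 / 946.6 = 2298 m/s

2298 m/s


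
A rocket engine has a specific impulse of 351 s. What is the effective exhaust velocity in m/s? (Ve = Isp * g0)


Ve = Isp * g0 = 351 * 9.81 = 3443.3 m/s

3443.3 m/s


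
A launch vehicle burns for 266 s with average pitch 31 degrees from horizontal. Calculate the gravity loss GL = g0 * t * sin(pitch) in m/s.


GL = 9.81 * 266 * sin(31 deg) = 1344 m/s

1344 m/s


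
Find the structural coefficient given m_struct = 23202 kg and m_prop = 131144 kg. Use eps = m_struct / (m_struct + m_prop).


eps = 23202 / (23202 + 131144) = 0.1503

0.1503


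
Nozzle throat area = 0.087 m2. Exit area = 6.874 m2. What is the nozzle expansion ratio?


AR = 6.874 / 0.087 = 79.0

79.0


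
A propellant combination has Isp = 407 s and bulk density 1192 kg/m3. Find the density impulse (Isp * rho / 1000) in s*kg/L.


rho*Isp = 407 * 1192 / 1000 = 485 s*kg/L

485 s*kg/L


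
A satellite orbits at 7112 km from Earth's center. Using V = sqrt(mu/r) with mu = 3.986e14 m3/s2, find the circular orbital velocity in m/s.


V = sqrt(3.986e14 / 7112000) = 7486 m/s

7486 m/s


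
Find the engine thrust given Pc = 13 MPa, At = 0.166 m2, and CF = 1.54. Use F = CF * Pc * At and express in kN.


F = 1.54 * 13e6 * 0.166 = 3.3233e+06 N = 3323.3 kN

3323.3 kN


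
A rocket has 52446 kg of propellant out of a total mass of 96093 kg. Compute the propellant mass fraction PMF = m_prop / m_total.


PMF = 52446 / 96093 = 0.546

0.546


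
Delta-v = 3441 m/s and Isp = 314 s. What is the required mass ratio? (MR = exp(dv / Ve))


Ve = 314 * 9.81 = 3080.34 m/s
MR = exp(3441 / 3080.34) = 3.056

3.056


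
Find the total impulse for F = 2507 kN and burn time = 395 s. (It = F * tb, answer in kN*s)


It = 2507 * 395 = 990265 kN*s

990265 kN*s


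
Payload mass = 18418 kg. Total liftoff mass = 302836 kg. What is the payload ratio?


PR = 18418 / 302836 = 0.0608

0.0608


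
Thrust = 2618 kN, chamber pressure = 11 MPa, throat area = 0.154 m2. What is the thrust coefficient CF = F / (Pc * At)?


CF = 2618000 / (11e6 * 0.154) = 1.55

1.55


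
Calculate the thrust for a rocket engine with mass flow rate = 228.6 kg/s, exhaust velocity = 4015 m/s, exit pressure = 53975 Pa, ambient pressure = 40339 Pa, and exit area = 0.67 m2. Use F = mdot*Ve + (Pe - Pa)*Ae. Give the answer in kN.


F = 228.6 * 4015 + (53975 - 40339) * 0.67 = 926965.0 N = 927.0 kN

927.0 kN


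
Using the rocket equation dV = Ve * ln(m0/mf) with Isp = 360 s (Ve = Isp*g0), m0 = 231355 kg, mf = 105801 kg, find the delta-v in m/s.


Ve = 360 * 9.81 = 3531.6 m/s
dV = 3531.6 * ln(231355/105801) = 2763 m/s

2763 m/s


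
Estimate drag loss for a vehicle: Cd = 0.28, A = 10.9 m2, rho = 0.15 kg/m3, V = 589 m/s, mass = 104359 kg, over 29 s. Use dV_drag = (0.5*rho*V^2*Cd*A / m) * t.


D = 0.5 * 0.15 * 589^2 * 0.28 * 10.9 = 79410.22 N
a = 79410.22 / 104359 = 0.7609 m/s2
dV = 0.7609 * 29 = 22.1 m/s

22.1 m/s


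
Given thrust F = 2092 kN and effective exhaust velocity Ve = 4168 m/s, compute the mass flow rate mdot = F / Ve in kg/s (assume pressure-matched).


mdot = F / Ve = 2092000 / 4168 = 501.9 kg/s

501.9 kg/s


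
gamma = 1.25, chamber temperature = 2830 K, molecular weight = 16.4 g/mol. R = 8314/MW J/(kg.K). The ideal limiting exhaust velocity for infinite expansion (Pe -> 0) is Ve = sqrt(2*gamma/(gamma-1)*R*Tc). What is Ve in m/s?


R = 8314 / 16.4 = 506.95 J/(kg.K)
Ve = sqrt(2 * 1.25 / (1.25 - 1) * 506.95 * 2830) = 3788 m/s

3788 m/s


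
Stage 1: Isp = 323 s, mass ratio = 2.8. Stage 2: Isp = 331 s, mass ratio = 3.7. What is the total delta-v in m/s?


dV1 = 323 * 9.81 * ln(2.8) = 3262.5 m/s
dV2 = 331 * 9.81 * ln(3.7) = 4248.3 m/s
Total dV = 3262.5 + 4248.3 = 7510.8 m/s ~ 7511 m/s

7511 m/s


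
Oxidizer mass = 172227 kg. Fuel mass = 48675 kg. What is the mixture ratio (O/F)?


MR = 172227 / 48675 = 3.54

3.54


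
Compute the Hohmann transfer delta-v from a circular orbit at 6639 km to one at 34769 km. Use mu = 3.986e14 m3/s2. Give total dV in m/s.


V1 = sqrt(mu/r1) = 7748.49 m/s
dV1 = V1*(sqrt(2*r2/(r1+r2)) - 1) = 2292.72 m/s
V2 = sqrt(mu/r2) = 3385.89 m/s
dV2 = V2*(1 - sqrt(2*r1/(r1+r2))) = 1468.56 m/s
Total dV = 3761 m/s

3761 m/s


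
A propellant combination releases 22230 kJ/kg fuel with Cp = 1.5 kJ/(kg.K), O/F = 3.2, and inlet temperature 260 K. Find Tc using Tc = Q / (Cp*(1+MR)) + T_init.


Tc = 22230 / (1.5 * (1 + 3.2)) + 260 = 3789 K

3789 K


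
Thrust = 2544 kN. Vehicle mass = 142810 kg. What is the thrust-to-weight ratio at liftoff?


TWR = 2544000 / (142810 * 9.81) = 1.82

1.82


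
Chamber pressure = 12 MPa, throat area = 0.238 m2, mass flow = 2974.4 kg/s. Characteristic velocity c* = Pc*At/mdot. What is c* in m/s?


c* = 12e6 * 0.238 / 2974.4 = 960 m/s

960 m/s


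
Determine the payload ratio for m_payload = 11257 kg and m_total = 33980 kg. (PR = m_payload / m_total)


PR = 11257 / 33980 = 0.3313

0.3313


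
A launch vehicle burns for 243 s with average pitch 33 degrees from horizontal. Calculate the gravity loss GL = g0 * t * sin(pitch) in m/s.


GL = 9.81 * 243 * sin(33 deg) = 1298 m/s

1298 m/s


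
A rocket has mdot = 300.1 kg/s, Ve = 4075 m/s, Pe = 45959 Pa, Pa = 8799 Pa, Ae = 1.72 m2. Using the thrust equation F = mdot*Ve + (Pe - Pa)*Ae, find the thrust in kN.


F = 300.1 * 4075 + (45959 - 8799) * 1.72 = 1.2868e+06 N = 1286.8 kN

1286.8 kN


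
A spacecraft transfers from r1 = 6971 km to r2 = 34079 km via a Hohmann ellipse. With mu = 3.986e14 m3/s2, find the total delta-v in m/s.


V1 = sqrt(mu/r1) = 7561.73 m/s
dV1 = V1*(sqrt(2*r2/(r1+r2)) - 1) = 2181.95 m/s
V2 = sqrt(mu/r2) = 3419.99 m/s
dV2 = V2*(1 - sqrt(2*r1/(r1+r2))) = 1426.88 m/s
Total dV = 3609 m/s

3609 m/s


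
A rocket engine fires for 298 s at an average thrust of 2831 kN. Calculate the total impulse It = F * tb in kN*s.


It = 2831 * 298 = 843638 kN*s

843638 kN*s


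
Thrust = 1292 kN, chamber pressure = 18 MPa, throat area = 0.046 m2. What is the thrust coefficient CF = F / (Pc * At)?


CF = 1292000 / (18e6 * 0.046) = 1.56

1.56


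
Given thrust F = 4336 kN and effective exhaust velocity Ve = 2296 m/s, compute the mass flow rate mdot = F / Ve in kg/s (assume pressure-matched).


mdot = F / Ve = 4336000 / 2296 = 1888.5 kg/s

1888.5 kg/s


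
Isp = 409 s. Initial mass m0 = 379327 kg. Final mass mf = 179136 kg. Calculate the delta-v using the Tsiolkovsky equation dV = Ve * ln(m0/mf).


Ve = 409 * 9.81 = 4012.29 m/s
dV = 4012.29 * ln(379327/179136) = 3010 m/s

3010 m/s


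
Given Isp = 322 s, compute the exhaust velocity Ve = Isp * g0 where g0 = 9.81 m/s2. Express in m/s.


Ve = Isp * g0 = 322 * 9.81 = 3158.8 m/s

3158.8 m/s


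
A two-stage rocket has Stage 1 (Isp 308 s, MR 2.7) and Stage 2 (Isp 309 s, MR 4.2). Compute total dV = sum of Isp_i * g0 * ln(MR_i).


dV1 = 308 * 9.81 * ln(2.7) = 3001.1 m/s
dV2 = 309 * 9.81 * ln(4.2) = 4350.2 m/s
Total dV = 3001.1 + 4350.2 = 7351.3 m/s ~ 7351 m/s

7351 m/s


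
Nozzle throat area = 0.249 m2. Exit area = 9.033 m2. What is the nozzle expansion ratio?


AR = 9.033 / 0.249 = 36.3

36.3


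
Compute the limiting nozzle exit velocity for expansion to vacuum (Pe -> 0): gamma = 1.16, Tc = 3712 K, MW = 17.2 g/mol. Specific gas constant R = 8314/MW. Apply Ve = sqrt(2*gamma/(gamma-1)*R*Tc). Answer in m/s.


R = 8314 / 17.2 = 483.37 J/(kg.K)
Ve = sqrt(2 * 1.16 / (1.16 - 1) * 483.37 * 3712) = 5101 m/s

5101 m/s


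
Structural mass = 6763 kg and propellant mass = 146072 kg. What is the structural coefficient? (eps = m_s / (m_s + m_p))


eps = 6763 / (6763 + 146072) = 0.0443

0.0443


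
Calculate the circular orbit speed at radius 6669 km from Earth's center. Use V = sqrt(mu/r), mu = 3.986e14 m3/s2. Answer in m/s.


V = sqrt(3.986e14 / 6669000) = 7731 m/s

7731 m/s


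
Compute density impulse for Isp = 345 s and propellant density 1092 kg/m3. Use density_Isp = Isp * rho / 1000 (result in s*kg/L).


rho*Isp = 345 * 1092 / 1000 = 377 s*kg/L

377 s*kg/L


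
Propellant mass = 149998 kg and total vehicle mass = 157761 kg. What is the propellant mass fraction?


PMF = 149998 / 157761 = 0.951

0.951


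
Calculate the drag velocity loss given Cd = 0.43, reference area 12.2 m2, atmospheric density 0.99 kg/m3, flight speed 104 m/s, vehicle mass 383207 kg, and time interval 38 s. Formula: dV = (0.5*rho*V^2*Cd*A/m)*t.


D = 0.5 * 0.99 * 104^2 * 0.43 * 12.2 = 28086.66 N
a = 28086.66 / 383207 = 0.0733 m/s2
dV = 0.0733 * 38 = 2.8 m/s

2.8 m/s


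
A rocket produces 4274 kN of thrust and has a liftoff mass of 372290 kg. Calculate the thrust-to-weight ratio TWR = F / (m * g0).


TWR = 4274000 / (372290 * 9.81) = 1.17

1.17


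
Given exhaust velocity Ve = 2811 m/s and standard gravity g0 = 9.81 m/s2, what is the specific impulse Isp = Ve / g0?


Isp = Ve / g0 = 2811 / 9.81 = 286.5 s

286.5 s


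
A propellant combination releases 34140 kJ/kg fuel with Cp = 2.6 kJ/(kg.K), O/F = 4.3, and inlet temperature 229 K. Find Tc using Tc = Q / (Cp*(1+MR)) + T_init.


Tc = 34140 / (2.6 * (1 + 4.3)) + 229 = 2707 K

2707 K


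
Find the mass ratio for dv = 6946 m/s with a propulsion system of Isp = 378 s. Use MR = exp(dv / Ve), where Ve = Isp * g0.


Ve = 378 * 9.81 = 3708.18 m/s
MR = exp(6946 / 3708.18) = 6.509

6.509


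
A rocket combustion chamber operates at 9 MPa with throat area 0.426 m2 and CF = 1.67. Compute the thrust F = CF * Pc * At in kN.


F = 1.67 * 9e6 * 0.426 = 6.4028e+06 N = 6402.8 kN

6402.8 kN


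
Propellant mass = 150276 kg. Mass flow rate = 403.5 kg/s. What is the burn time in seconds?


tb = 150276 / 403.5 = 372.4 s

372.4 s


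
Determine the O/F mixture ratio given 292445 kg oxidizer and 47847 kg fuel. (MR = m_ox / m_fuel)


MR = 292445 / 47847 = 6.11

6.11


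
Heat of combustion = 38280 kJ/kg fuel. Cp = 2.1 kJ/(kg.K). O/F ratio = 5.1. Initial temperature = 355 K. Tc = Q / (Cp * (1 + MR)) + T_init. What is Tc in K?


Tc = 38280 / (2.1 * (1 + 5.1)) + 355 = 3343 K

3343 K
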